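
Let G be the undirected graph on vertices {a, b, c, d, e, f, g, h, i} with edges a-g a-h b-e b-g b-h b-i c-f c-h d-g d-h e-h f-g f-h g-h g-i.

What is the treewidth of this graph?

2

A width-2 tree decomposition is:
Bags: B1 = {b, e, h}  B2 = {b, g, h}  B3 = {f, g, h}  B4 = {a, g, h}  B5 = {d, g, h}  B6 = {c, f, h}  B7 = {b, g, i}
Tree: B1–B2, B2–B3, B2–B4, B4–B5, B3–B6, B2–B7
Every bag has size at most 3, so the width is 3 − 1 = 2 and tw(G) ≤ 2. Conversely, {d, g, h} is a clique of size 3, and the vertices of any clique must share a bag in every tree decomposition; so some bag has ≥ 3 vertices and tw(G) ≥ 2. Therefore the treewidth is 2.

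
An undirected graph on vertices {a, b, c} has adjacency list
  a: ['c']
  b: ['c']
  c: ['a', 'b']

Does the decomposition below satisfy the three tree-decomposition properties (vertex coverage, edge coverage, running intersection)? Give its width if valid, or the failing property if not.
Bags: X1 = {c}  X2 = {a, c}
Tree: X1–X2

A tree decomposition must satisfy three properties: every vertex lies in some bag; for every edge, both endpoints lie together in some bag; and for every vertex, the bags containing it form a connected subtree. Here vertex b appears in no bag, so the decomposition is invalid.

No — vertex b appears in no bag.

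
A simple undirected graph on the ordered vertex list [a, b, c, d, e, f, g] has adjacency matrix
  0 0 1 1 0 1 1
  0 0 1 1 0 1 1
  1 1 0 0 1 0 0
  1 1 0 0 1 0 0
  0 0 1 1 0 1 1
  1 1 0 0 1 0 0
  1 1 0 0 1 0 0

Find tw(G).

3

A width-3 tree decomposition is:
Bags: B1 = {a, b, e, g}  B2 = {a, b, d, e}  B3 = {a, b, c, e}  B4 = {a, b, e, f}
Tree: B1–B2, B2–B3, B3–B4
Every bag has size at most 4, so the width is 4 − 1 = 3 and tw(G) ≤ 3. For the lower bound: the 4 vertex sets {a,g}, {d,e}, {b}, {c} are disjoint, each induces a connected subgraph, and every pair is joined by at least one edge of G. Contracting each set to a single vertex therefore yields K_{4} as a minor, and since treewidth is minor-monotone, tw(G) ≥ tw(K_{4}) = 3. Therefore the treewidth is 3.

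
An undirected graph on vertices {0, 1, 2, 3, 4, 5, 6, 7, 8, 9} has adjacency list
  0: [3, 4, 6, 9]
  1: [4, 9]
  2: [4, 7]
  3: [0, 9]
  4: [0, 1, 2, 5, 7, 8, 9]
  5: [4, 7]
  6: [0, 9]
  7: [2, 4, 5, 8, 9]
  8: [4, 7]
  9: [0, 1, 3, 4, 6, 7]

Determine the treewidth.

A width-2 tree decomposition is:
Bags: B1 = {4, 7, 9}  B2 = {1, 4, 9}  B3 = {0, 4, 9}  B4 = {4, 7, 8}  B5 = {0, 3, 9}  B6 = {2, 4, 7}  B7 = {4, 5, 7}  B8 = {0, 6, 9}
Tree: B1–B2, B2–B3, B1–B4, B3–B5, B1–B6, B6–B7, B3–B8
The largest bag has 3 vertices, giving width 2; this decomposition certifies tw(G) ≤ 2. For the lower bound, the 3 vertices {0, 3, 9} are pairwise adjacent, and any tree decomposition puts a clique entirely inside one bag — forcing width ≥ 2. The upper and lower bounds meet at 2, so that is the treewidth.

2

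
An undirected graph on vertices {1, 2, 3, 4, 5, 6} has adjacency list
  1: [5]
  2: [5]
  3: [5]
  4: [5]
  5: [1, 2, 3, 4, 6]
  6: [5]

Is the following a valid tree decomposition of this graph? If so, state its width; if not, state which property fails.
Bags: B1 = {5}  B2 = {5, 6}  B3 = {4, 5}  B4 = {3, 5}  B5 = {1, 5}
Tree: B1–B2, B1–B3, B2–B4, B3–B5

No — vertex 2 appears in no bag.

A tree decomposition must satisfy three properties: every vertex lies in some bag; for every edge, both endpoints lie together in some bag; and for every vertex, the bags containing it form a connected subtree. Here vertex 2 appears in no bag, so the decomposition is invalid.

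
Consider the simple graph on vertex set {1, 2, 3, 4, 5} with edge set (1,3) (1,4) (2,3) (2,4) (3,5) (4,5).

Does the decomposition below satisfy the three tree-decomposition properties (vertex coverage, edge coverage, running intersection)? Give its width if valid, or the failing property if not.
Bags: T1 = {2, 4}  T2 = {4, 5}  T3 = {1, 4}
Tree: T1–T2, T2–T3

A tree decomposition must satisfy three properties: every vertex lies in some bag; for every edge, both endpoints lie together in some bag; and for every vertex, the bags containing it form a connected subtree. Here vertex 3 appears in no bag, so the decomposition is invalid.

No — vertex 3 appears in no bag.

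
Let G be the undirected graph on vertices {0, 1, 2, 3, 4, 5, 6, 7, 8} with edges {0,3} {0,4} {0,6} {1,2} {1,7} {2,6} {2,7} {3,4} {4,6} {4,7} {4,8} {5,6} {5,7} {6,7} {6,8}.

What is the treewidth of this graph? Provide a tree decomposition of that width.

Treewidth 2.
One optimal decomposition is:
Bags: B1 = {4, 6, 7}  B2 = {2, 6, 7}  B3 = {4, 6, 8}  B4 = {1, 2, 7}  B5 = {0, 4, 6}  B6 = {5, 6, 7}  B7 = {0, 3, 4}
Tree: B1–B2, B1–B3, B2–B4, B1–B5, B2–B6, B5–B7

Each bag holds 3 vertices, so the decomposition has width 2, which upper-bounds the treewidth. On the other hand G contains the 3-clique {1, 2, 7}. A clique must lie in a single bag of any decomposition, so no decomposition can have width below 2. Combining the bounds, tw(G) = 2.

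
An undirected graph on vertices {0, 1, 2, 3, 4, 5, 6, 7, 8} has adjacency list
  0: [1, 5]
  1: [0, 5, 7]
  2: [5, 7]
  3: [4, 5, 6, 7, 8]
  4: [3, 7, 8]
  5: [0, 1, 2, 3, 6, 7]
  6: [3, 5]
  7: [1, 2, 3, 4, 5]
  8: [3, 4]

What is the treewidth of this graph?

2

A width-2 tree decomposition is:
Bags: B1 = {3, 5, 7}  B2 = {3, 4, 7}  B3 = {1, 5, 7}  B4 = {2, 5, 7}  B5 = {3, 4, 8}  B6 = {0, 1, 5}  B7 = {3, 5, 6}
Tree: B1–B2, B1–B3, B1–B4, B2–B5, B3–B6, B1–B7
Each bag holds 3 vertices, so the decomposition has width 2, which upper-bounds the treewidth. For the lower bound, the 3 vertices {3, 4, 8} are pairwise adjacent, and any tree decomposition puts a clique entirely inside one bag — forcing width ≥ 2. Combining the bounds, tw(G) = 2.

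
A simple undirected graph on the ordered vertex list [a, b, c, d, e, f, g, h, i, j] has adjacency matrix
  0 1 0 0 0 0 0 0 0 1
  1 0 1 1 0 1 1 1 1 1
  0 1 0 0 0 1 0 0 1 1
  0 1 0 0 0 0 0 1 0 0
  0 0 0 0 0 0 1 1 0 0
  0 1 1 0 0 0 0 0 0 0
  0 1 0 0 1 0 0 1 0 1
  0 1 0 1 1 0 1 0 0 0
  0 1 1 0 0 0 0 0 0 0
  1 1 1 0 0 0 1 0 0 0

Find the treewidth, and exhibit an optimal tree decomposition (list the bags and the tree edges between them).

The largest bag has 3 vertices, giving width 2; this decomposition certifies tw(G) ≤ 2. On the other hand G contains the 3-clique {e, g, h}. A clique must lie in a single bag of any decomposition, so no decomposition can have width below 2. The upper and lower bounds meet at 2, so that is the treewidth.

Treewidth 2.
One optimal decomposition is:
Bags: B1 = {b, g, j}  B2 = {b, c, j}  B3 = {b, c, f}  B4 = {b, g, h}  B5 = {b, d, h}  B6 = {a, b, j}  B7 = {b, c, i}  B8 = {e, g, h}
Tree: B1–B2, B2–B3, B1–B4, B4–B5, B1–B6, B3–B7, B4–B8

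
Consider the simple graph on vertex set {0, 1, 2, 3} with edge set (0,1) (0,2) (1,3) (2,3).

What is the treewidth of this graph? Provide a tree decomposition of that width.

The largest bag has 3 vertices, giving width 2; this decomposition certifies tw(G) ≤ 2. Since 3–2–0–1–3 is a cycle in G, G is not acyclic. Forests are exactly the graphs of treewidth ≤ 1, so tw(G) ≥ 2. The upper and lower bounds meet at 2, so that is the treewidth.

Treewidth 2.
One such decomposition:
Bags: B1 = {0, 2, 3}  B2 = {0, 1, 3}
Tree: B1–B2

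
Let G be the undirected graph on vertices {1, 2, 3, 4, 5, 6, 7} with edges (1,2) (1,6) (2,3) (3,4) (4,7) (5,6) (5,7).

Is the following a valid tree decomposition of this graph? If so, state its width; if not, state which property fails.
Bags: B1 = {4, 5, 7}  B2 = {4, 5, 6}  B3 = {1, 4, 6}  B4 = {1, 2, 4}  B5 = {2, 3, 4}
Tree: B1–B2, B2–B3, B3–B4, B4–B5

Every vertex of G appears in some bag (union = {1, 2, 3, 4, 5, 6, 7}); every edge is covered by a bag; and for each vertex v the set of bags containing v is connected in the bag tree. The decomposition is therefore valid. The largest bag has 3 vertices, so the width is 2.

Yes; width 2.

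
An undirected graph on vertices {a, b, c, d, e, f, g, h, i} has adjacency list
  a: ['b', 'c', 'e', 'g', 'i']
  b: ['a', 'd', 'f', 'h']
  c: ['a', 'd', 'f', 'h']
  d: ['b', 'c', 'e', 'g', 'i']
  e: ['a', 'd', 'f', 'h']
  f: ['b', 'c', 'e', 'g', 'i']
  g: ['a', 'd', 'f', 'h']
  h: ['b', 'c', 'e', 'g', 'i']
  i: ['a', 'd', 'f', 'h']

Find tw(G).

A width-4 tree decomposition is:
Bags: B1 = {a, d, e, f, h}  B2 = {a, b, d, f, h}  B3 = {a, c, d, f, h}  B4 = {a, d, f, g, h}  B5 = {a, d, f, h, i}
Tree: B1–B2, B2–B3, B3–B4, B4–B5
Each bag holds 5 vertices, so the decomposition has width 4, which upper-bounds the treewidth. For the lower bound: the 5 vertex sets {e,h}, {b,d}, {c,f}, {a}, {g} are disjoint, each induces a connected subgraph, and every pair is joined by at least one edge of G. Contracting each set to a single vertex therefore yields K_{5} as a minor, and since treewidth is minor-monotone, tw(G) ≥ tw(K_{5}) = 4. The upper and lower bounds meet at 4, so that is the treewidth.

4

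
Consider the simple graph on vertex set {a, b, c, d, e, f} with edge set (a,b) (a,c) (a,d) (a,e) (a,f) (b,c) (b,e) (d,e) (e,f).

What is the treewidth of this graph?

A width-2 tree decomposition is:
Bags: B1 = {a, e, f}  B2 = {a, b, e}  B3 = {a, d, e}  B4 = {a, b, c}
Tree: B1–B2, B2–B3, B2–B4
The largest bag has 3 vertices, giving width 2; this decomposition certifies tw(G) ≤ 2. For the lower bound, the 3 vertices {a, d, e} are pairwise adjacent, and any tree decomposition puts a clique entirely inside one bag — forcing width ≥ 2. Hence tw(G) = 2 exactly.

2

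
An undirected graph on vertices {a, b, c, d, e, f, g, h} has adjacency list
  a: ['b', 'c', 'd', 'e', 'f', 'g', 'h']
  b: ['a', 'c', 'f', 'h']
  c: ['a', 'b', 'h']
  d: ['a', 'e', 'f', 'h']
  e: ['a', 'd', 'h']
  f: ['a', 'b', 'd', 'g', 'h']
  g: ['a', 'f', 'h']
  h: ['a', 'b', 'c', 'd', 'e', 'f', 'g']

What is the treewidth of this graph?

3

A width-3 tree decomposition is:
Bags: B1 = {a, f, g, h}  B2 = {a, d, f, h}  B3 = {a, b, f, h}  B4 = {a, d, e, h}  B5 = {a, b, c, h}
Tree: B1–B2, B2–B3, B2–B4, B3–B5
The largest bag has 4 vertices, giving width 3; this decomposition certifies tw(G) ≤ 3. For the lower bound, the 4 vertices {a, d, e, h} are pairwise adjacent, and any tree decomposition puts a clique entirely inside one bag — forcing width ≥ 3. Hence tw(G) = 3 exactly.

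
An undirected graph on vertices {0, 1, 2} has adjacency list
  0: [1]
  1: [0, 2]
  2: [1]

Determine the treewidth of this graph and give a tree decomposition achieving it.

Every bag has size at most 2, so the width is 2 − 1 = 1 and tw(G) ≤ 1. Any graph with an edge has treewidth ≥ 1, and G has the edge 1–2. Hence tw(G) = 1 exactly.

Treewidth 1.
One such decomposition:
Bags: B1 = {1, 2}  B2 = {0, 1}
Tree: B1–B2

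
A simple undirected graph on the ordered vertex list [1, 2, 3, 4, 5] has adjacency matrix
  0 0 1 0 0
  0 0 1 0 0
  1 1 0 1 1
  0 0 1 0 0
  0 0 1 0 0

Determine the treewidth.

1

A width-1 tree decomposition is:
Bags: B1 = {3, 4}  B2 = {1, 3}  B3 = {2, 3}  B4 = {3, 5}
Tree: B1–B2, B1–B3, B1–B4
The largest bag has 2 vertices, giving width 1; this decomposition certifies tw(G) ≤ 1. Any graph with an edge has treewidth ≥ 1, and G has the edge 3–4. Hence tw(G) = 1 exactly.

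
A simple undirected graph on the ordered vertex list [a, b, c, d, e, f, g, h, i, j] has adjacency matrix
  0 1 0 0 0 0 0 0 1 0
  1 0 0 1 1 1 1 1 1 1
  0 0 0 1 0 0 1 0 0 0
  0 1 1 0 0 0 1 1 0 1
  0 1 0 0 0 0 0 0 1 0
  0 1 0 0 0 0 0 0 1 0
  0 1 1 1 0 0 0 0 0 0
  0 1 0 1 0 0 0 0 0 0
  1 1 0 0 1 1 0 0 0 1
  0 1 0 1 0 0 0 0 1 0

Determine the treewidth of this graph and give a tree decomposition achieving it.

Treewidth 2.
One such decomposition:
Bags: B1 = {b, d, j}  B2 = {b, i, j}  B3 = {b, d, g}  B4 = {b, e, i}  B5 = {a, b, i}  B6 = {b, d, h}  B7 = {c, d, g}  B8 = {b, f, i}
Tree: B1–B2, B1–B3, B2–B4, B2–B5, B3–B6, B3–B7, B4–B8

Every bag has size at most 3, so the width is 3 − 1 = 2 and tw(G) ≤ 2. For the lower bound, the 3 vertices {c, d, g} are pairwise adjacent, and any tree decomposition puts a clique entirely inside one bag — forcing width ≥ 2. Hence tw(G) = 2 exactly.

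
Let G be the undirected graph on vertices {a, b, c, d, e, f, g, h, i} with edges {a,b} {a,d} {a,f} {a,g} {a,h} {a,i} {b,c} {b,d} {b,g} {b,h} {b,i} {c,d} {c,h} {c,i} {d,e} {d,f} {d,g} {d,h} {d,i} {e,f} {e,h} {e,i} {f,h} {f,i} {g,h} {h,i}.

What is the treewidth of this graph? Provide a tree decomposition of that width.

Treewidth 4.
One such decomposition:
Bags: B1 = {a, b, d, h, i}  B2 = {a, d, f, h, i}  B3 = {b, c, d, h, i}  B4 = {a, b, d, g, h}  B5 = {d, e, f, h, i}
Tree: B1–B2, B1–B3, B1–B4, B2–B5

The largest bag has 5 vertices, giving width 4; this decomposition certifies tw(G) ≤ 4. Conversely, {a, b, d, g, h} is a clique of size 5, and the vertices of any clique must share a bag in every tree decomposition; so some bag has ≥ 5 vertices and tw(G) ≥ 4. The upper and lower bounds meet at 4, so that is the treewidth.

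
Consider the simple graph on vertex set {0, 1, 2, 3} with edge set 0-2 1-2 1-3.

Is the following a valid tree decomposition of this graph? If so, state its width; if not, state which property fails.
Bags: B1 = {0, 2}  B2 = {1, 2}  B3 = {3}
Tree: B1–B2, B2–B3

A tree decomposition must satisfy three properties: every vertex lies in some bag; for every edge, both endpoints lie together in some bag; and for every vertex, the bags containing it form a connected subtree. Here edge (1,3) lies in no bag, so the decomposition is invalid.

No — edge (1,3) lies in no bag.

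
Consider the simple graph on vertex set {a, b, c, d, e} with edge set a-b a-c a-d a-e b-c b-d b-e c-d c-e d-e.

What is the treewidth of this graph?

4

A width-4 tree decomposition is:
Bags: B1 = {a, b, c, d, e}
Tree: (single bag)
With just one bag of size 5, the width is 5 − 1 = 4, so tw(G) ≤ 4. On the other hand G contains the 5-clique {a, b, c, d, e}. A clique must lie in a single bag of any decomposition, so no decomposition can have width below 4. Therefore the treewidth is 4.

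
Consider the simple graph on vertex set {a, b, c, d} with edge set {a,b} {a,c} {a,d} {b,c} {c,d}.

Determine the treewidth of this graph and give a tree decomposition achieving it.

Treewidth 2.
Bags: B1 = {a, b, c}  B2 = {a, c, d}
Tree: B1–B2

The largest bag has 3 vertices, giving width 2; this decomposition certifies tw(G) ≤ 2. On the other hand G contains the 3-clique {a, c, d}. A clique must lie in a single bag of any decomposition, so no decomposition can have width below 2. The upper and lower bounds meet at 2, so that is the treewidth.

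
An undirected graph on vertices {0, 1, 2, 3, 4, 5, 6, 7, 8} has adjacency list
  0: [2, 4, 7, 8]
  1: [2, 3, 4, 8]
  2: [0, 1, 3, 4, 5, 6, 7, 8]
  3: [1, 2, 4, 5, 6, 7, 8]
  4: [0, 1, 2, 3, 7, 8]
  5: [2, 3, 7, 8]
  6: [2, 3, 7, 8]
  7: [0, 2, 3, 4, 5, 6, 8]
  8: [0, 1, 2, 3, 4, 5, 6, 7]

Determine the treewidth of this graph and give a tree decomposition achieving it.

Every bag has size at most 5, so the width is 5 − 1 = 4 and tw(G) ≤ 4. For the lower bound, the 5 vertices {0, 2, 4, 7, 8} are pairwise adjacent, and any tree decomposition puts a clique entirely inside one bag — forcing width ≥ 4. Combining the bounds, tw(G) = 4.

Treewidth 4.
Bags: B1 = {2, 3, 4, 7, 8}  B2 = {0, 2, 4, 7, 8}  B3 = {2, 3, 5, 7, 8}  B4 = {2, 3, 6, 7, 8}  B5 = {1, 2, 3, 4, 8}
Tree: B1–B2, B1–B3, B1–B4, B1–B5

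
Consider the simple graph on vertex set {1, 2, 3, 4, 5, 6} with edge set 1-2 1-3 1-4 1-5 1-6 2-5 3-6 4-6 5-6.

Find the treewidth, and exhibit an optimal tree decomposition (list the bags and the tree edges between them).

Treewidth 2.
Bags: B1 = {1, 4, 6}  B2 = {1, 5, 6}  B3 = {1, 3, 6}  B4 = {1, 2, 5}
Tree: B1–B2, B1–B3, B2–B4

Every bag has size at most 3, so the width is 3 − 1 = 2 and tw(G) ≤ 2. For the lower bound, the 3 vertices {1, 2, 5} are pairwise adjacent, and any tree decomposition puts a clique entirely inside one bag — forcing width ≥ 2. Therefore the treewidth is 2.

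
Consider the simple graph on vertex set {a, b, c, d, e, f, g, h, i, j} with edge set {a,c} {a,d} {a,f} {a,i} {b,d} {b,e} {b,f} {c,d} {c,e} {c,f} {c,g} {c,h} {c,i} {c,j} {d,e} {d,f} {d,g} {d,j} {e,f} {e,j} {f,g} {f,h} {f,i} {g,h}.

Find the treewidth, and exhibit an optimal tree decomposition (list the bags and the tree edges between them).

Treewidth 3.
One such decomposition:
Bags: B1 = {c, d, f, g}  B2 = {a, c, d, f}  B3 = {c, d, e, f}  B4 = {c, f, g, h}  B5 = {b, d, e, f}  B6 = {c, d, e, j}  B7 = {a, c, f, i}
Tree: B1–B2, B1–B3, B1–B4, B3–B5, B3–B6, B2–B7

The largest bag has 4 vertices, giving width 3; this decomposition certifies tw(G) ≤ 3. On the other hand G contains the 4-clique {c, d, e, j}. A clique must lie in a single bag of any decomposition, so no decomposition can have width below 3. Combining the bounds, tw(G) = 3.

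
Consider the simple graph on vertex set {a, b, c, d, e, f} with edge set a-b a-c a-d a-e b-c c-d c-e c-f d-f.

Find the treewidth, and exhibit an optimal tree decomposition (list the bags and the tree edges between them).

Treewidth 2.
One optimal decomposition is:
Bags: B1 = {a, b, c}  B2 = {a, c, d}  B3 = {a, c, e}  B4 = {c, d, f}
Tree: B1–B2, B2–B3, B2–B4

The largest bag has 3 vertices, giving width 2; this decomposition certifies tw(G) ≤ 2. For the lower bound, the 3 vertices {a, c, d} are pairwise adjacent, and any tree decomposition puts a clique entirely inside one bag — forcing width ≥ 2. Combining the bounds, tw(G) = 2.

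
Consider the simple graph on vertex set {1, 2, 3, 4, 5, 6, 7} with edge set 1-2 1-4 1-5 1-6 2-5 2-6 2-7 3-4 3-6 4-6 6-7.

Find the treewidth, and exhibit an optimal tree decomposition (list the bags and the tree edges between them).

Treewidth 2.
Bags: B1 = {1, 2, 6}  B2 = {2, 6, 7}  B3 = {1, 4, 6}  B4 = {1, 2, 5}  B5 = {3, 4, 6}
Tree: B1–B2, B1–B3, B1–B4, B3–B5

The largest bag has 3 vertices, giving width 2; this decomposition certifies tw(G) ≤ 2. Conversely, {1, 2, 5} is a clique of size 3, and the vertices of any clique must share a bag in every tree decomposition; so some bag has ≥ 3 vertices and tw(G) ≥ 2. Therefore the treewidth is 2.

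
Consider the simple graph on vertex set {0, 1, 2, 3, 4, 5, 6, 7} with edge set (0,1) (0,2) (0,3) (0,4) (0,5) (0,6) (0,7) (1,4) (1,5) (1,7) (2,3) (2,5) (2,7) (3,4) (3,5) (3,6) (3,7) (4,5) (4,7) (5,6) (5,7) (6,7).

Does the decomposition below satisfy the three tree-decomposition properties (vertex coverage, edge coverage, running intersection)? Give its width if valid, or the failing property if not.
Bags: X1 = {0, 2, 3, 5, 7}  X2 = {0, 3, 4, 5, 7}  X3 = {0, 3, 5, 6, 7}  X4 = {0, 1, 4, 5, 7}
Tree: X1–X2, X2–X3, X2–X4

Yes; width 4.

Vertex coverage: the bags together contain {0, 1, 2, 3, 4, 5, 6, 7}, the full vertex set. Edge coverage: each edge of G has both endpoints in at least one bag. Running intersection: for every vertex, the bags containing it form a connected subtree. All three properties hold, so this is a valid tree decomposition of width max|bag| − 1 = 4, and hence tw(G) ≤ 4.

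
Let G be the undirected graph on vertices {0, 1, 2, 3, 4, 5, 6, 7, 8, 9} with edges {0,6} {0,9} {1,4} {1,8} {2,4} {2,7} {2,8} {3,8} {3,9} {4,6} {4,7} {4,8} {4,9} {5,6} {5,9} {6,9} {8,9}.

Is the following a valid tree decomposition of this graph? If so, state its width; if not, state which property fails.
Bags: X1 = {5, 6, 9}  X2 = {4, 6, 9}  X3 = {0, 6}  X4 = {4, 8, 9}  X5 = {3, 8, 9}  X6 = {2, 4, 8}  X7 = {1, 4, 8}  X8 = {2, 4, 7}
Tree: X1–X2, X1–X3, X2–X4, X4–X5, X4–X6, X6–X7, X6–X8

A tree decomposition must satisfy three properties: every vertex lies in some bag; for every edge, both endpoints lie together in some bag; and for every vertex, the bags containing it form a connected subtree. Here edge (9,0) lies in no bag, so the decomposition is invalid.

No — edge (9,0) lies in no bag.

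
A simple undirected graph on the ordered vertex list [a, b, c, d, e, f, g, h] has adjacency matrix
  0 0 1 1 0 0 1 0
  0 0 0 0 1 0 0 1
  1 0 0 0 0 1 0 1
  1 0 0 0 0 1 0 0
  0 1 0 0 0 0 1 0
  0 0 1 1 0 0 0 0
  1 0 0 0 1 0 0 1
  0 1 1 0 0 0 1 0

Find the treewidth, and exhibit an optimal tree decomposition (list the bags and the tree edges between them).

Treewidth 2.
One such decomposition:
Bags: B1 = {b, e, h}  B2 = {e, g, h}  B3 = {c, g, h}  B4 = {a, c, g}  B5 = {a, c, f}  B6 = {a, d, f}
Tree: B1–B2, B2–B3, B3–B4, B4–B5, B5–B6

Every bag has size at most 3, so the width is 3 − 1 = 2 and tw(G) ≤ 2. Since b–e–g–h–b is a cycle in G, G is not acyclic. Forests are exactly the graphs of treewidth ≤ 1, so tw(G) ≥ 2. Hence tw(G) = 2 exactly.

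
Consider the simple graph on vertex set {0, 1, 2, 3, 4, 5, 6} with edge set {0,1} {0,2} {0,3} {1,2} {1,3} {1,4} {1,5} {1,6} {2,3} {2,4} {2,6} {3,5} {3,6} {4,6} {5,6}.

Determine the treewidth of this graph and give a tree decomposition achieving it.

The largest bag has 4 vertices, giving width 3; this decomposition certifies tw(G) ≤ 3. For the lower bound, the 4 vertices {0, 1, 2, 3} are pairwise adjacent, and any tree decomposition puts a clique entirely inside one bag — forcing width ≥ 3. Therefore the treewidth is 3.

Treewidth 3.
One such decomposition:
Bags: B1 = {1, 2, 3, 6}  B2 = {1, 2, 4, 6}  B3 = {1, 3, 5, 6}  B4 = {0, 1, 2, 3}
Tree: B1–B2, B1–B3, B1–B4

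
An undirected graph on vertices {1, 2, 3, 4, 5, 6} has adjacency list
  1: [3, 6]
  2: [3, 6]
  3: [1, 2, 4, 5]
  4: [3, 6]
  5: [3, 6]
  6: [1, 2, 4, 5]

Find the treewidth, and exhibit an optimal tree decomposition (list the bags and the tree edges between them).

Treewidth 2.
One optimal decomposition is:
Bags: B1 = {2, 3, 6}  B2 = {1, 3, 6}  B3 = {3, 4, 6}  B4 = {3, 5, 6}
Tree: B1–B2, B2–B3, B3–B4

Each bag holds 3 vertices, so the decomposition has width 2, which upper-bounds the treewidth. For the lower bound, G contains the cycle 6–2–3–1–6, so G is not a forest; only forests have treewidth ≤ 1, hence tw(G) ≥ 2. Combining the bounds, tw(G) = 2.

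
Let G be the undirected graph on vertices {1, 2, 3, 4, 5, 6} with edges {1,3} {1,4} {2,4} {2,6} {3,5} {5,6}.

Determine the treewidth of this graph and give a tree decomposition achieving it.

Treewidth 2.
Bags: B1 = {2, 4, 6}  B2 = {4, 5, 6}  B3 = {3, 4, 5}  B4 = {1, 3, 4}
Tree: B1–B2, B2–B3, B3–B4

The largest bag has 3 vertices, giving width 2; this decomposition certifies tw(G) ≤ 2. The edges 4–2–6–5–3–1–4 form a cycle, so G is not a tree and its treewidth is at least 2. Hence tw(G) = 2 exactly.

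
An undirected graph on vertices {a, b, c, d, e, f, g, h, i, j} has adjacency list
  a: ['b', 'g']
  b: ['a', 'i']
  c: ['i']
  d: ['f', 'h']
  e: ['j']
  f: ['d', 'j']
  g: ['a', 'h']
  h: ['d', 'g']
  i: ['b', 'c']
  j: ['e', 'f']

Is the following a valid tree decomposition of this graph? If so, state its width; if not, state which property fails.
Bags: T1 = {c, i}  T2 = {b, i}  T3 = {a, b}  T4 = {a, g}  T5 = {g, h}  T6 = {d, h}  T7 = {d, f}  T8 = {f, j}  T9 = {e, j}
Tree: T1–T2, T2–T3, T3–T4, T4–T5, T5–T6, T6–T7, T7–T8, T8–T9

Yes; width 1.

Checking the three conditions: (i) the bags cover all of {a, b, c, d, e, f, g, h, i, j}; (ii) for each edge, some bag contains both endpoints; (iii) the bags containing any fixed vertex form a subtree. All hold, so the decomposition is valid with width 2 − 1 = 1.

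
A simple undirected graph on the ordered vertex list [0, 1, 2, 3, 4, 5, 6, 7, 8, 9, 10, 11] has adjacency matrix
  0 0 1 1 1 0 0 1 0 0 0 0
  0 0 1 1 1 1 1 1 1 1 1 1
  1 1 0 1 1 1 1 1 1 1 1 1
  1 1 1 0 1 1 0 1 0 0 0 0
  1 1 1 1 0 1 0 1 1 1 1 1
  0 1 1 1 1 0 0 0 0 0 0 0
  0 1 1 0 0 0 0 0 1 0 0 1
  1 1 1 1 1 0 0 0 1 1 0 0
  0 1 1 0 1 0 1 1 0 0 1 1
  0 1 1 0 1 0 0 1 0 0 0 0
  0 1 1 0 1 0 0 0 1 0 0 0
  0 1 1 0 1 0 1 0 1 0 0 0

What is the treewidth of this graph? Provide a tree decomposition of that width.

Treewidth 4.
One optimal decomposition is:
Bags: B1 = {1, 2, 4, 7, 9}  B2 = {1, 2, 4, 7, 8}  B3 = {1, 2, 3, 4, 7}  B4 = {1, 2, 4, 8, 11}  B5 = {1, 2, 4, 8, 10}  B6 = {0, 2, 3, 4, 7}  B7 = {1, 2, 3, 4, 5}  B8 = {1, 2, 6, 8, 11}
Tree: B1–B2, B1–B3, B2–B4, B2–B5, B3–B6, B3–B7, B4–B8

Every bag has size at most 5, so the width is 5 − 1 = 4 and tw(G) ≤ 4. For the lower bound, the 5 vertices {0, 2, 3, 4, 7} are pairwise adjacent, and any tree decomposition puts a clique entirely inside one bag — forcing width ≥ 4. Combining the bounds, tw(G) = 4.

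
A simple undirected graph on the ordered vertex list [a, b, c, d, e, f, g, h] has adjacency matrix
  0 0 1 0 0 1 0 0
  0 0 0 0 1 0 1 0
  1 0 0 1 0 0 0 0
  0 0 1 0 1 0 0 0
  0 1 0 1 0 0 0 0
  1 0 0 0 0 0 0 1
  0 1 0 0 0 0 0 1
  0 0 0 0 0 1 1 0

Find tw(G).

2

A width-2 tree decomposition is:
Bags: B1 = {b, g, h}  B2 = {b, e, h}  B3 = {d, e, h}  B4 = {c, d, h}  B5 = {a, c, h}  B6 = {a, f, h}
Tree: B1–B2, B2–B3, B3–B4, B4–B5, B5–B6
The largest bag has 3 vertices, giving width 2; this decomposition certifies tw(G) ≤ 2. The edges h–g–b–e–d–c–a–f–h form a cycle, so G is not a tree and its treewidth is at least 2. Combining the bounds, tw(G) = 2.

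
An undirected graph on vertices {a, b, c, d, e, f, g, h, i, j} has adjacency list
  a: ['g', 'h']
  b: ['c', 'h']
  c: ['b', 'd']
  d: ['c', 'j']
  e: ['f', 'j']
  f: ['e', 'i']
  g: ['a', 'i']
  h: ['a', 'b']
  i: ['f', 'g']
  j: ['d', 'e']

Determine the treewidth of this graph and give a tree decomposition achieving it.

Each bag holds 3 vertices, so the decomposition has width 2, which upper-bounds the treewidth. Since j–e–f–i–g–a–h–b–c–d–j is a cycle in G, G is not acyclic. Forests are exactly the graphs of treewidth ≤ 1, so tw(G) ≥ 2. Therefore the treewidth is 2.

Treewidth 2.
One such decomposition:
Bags: B1 = {e, f, j}  B2 = {f, i, j}  B3 = {g, i, j}  B4 = {a, g, j}  B5 = {a, h, j}  B6 = {b, h, j}  B7 = {b, c, j}  B8 = {c, d, j}
Tree: B1–B2, B2–B3, B3–B4, B4–B5, B5–B6, B6–B7, B7–B8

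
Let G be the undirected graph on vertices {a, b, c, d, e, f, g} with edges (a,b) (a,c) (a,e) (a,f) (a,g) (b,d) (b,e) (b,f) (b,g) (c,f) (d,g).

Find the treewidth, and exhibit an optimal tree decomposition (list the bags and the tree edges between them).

Treewidth 2.
Bags: B1 = {a, b, g}  B2 = {a, b, f}  B3 = {b, d, g}  B4 = {a, c, f}  B5 = {a, b, e}
Tree: B1–B2, B1–B3, B2–B4, B2–B5

Every bag has size at most 3, so the width is 3 − 1 = 2 and tw(G) ≤ 2. On the other hand G contains the 3-clique {b, d, g}. A clique must lie in a single bag of any decomposition, so no decomposition can have width below 2. Therefore the treewidth is 2.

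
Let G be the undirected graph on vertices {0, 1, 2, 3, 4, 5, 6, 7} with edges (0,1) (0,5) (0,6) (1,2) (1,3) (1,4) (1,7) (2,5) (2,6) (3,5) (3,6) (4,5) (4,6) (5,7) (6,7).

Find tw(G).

A width-3 tree decomposition is:
Bags: B1 = {1, 5, 6, 7}  B2 = {0, 1, 5, 6}  B3 = {1, 4, 5, 6}  B4 = {1, 3, 5, 6}  B5 = {1, 2, 5, 6}
Tree: B1–B2, B2–B3, B3–B4, B4–B5
Every bag has size at most 4, so the width is 4 − 1 = 3 and tw(G) ≤ 3. For the lower bound: the 4 vertex sets {6,7}, {0,5}, {1}, {4} are disjoint, each induces a connected subgraph, and every pair is joined by at least one edge of G. Contracting each set to a single vertex therefore yields K_{4} as a minor, and since treewidth is minor-monotone, tw(G) ≥ tw(K_{4}) = 3. Hence tw(G) = 3 exactly.

3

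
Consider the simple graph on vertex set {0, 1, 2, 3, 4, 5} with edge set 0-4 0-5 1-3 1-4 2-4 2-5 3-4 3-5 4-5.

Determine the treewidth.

A width-2 tree decomposition is:
Bags: B1 = {3, 4, 5}  B2 = {1, 3, 4}  B3 = {0, 4, 5}  B4 = {2, 4, 5}
Tree: B1–B2, B1–B3, B1–B4
The largest bag has 3 vertices, giving width 2; this decomposition certifies tw(G) ≤ 2. Conversely, {1, 3, 4} is a clique of size 3, and the vertices of any clique must share a bag in every tree decomposition; so some bag has ≥ 3 vertices and tw(G) ≥ 2. Combining the bounds, tw(G) = 2.

2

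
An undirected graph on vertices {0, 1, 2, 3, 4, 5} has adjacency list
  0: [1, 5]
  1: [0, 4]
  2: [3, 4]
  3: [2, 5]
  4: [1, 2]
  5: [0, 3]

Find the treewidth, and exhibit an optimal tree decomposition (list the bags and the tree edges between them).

Treewidth 2.
One such decomposition:
Bags: B1 = {0, 1, 4}  B2 = {0, 4, 5}  B3 = {3, 4, 5}  B4 = {2, 3, 4}
Tree: B1–B2, B2–B3, B3–B4

The largest bag has 3 vertices, giving width 2; this decomposition certifies tw(G) ≤ 2. For the lower bound, G contains the cycle 4–1–0–5–3–2–4, so G is not a forest; only forests have treewidth ≤ 1, hence tw(G) ≥ 2. Hence tw(G) = 2 exactly.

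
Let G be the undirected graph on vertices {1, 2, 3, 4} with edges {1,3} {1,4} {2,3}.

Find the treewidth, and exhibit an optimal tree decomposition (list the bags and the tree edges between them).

The largest bag has 2 vertices, giving width 1; this decomposition certifies tw(G) ≤ 1. Any graph with an edge has treewidth ≥ 1, and G has the edge 4–1. Hence tw(G) = 1 exactly.

Treewidth 1.
Bags: B1 = {1, 4}  B2 = {1, 3}  B3 = {2, 3}
Tree: B1–B2, B2–B3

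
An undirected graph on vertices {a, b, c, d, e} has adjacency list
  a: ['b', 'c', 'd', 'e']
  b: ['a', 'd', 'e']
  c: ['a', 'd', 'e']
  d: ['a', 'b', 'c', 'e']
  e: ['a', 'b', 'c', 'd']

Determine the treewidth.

A width-3 tree decomposition is:
Bags: B1 = {a, c, d, e}  B2 = {a, b, d, e}
Tree: B1–B2
The largest bag has 4 vertices, giving width 3; this decomposition certifies tw(G) ≤ 3. For the lower bound, the 4 vertices {a, c, d, e} are pairwise adjacent, and any tree decomposition puts a clique entirely inside one bag — forcing width ≥ 3. The upper and lower bounds meet at 3, so that is the treewidth.

3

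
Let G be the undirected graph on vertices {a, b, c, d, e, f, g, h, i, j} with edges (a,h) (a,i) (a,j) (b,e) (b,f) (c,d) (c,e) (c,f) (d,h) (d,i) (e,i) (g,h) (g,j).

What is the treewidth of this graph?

2

A width-2 tree decomposition is:
Bags: B1 = {b, e, f}  B2 = {c, e, f}  B3 = {c, e, i}  B4 = {c, d, i}  B5 = {a, d, i}  B6 = {a, d, h}  B7 = {a, h, j}  B8 = {g, h, j}
Tree: B1–B2, B2–B3, B3–B4, B4–B5, B5–B6, B6–B7, B7–B8
The largest bag has 3 vertices, giving width 2; this decomposition certifies tw(G) ≤ 2. Since b–f–c–e–b is a cycle in G, G is not acyclic. Forests are exactly the graphs of treewidth ≤ 1, so tw(G) ≥ 2. Combining the bounds, tw(G) = 2.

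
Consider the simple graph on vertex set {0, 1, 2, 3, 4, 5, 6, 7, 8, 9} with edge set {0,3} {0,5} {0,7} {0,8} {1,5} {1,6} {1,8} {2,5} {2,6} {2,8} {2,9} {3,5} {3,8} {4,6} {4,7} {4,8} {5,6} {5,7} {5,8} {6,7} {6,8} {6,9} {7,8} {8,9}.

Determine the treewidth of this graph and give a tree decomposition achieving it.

Treewidth 3.
Bags: B1 = {4, 6, 7, 8}  B2 = {5, 6, 7, 8}  B3 = {2, 5, 6, 8}  B4 = {2, 6, 8, 9}  B5 = {0, 5, 7, 8}  B6 = {1, 5, 6, 8}  B7 = {0, 3, 5, 8}
Tree: B1–B2, B2–B3, B3–B4, B2–B5, B3–B6, B5–B7

Each bag holds 4 vertices, so the decomposition has width 3, which upper-bounds the treewidth. For the lower bound, the 4 vertices {2, 6, 8, 9} are pairwise adjacent, and any tree decomposition puts a clique entirely inside one bag — forcing width ≥ 3. Hence tw(G) = 3 exactly.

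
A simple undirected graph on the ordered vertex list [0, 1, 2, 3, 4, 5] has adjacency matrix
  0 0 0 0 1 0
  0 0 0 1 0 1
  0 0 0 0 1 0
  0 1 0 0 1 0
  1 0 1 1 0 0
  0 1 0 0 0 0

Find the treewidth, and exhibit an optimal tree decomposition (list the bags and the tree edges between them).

Every bag has size at most 2, so the width is 2 − 1 = 1 and tw(G) ≤ 1. Any graph with an edge has treewidth ≥ 1, and G has the edge 4–3. Hence tw(G) = 1 exactly.

Treewidth 1.
One such decomposition:
Bags: B1 = {3, 4}  B2 = {1, 3}  B3 = {2, 4}  B4 = {0, 4}  B5 = {1, 5}
Tree: B1–B2, B1–B3, B1–B4, B2–B5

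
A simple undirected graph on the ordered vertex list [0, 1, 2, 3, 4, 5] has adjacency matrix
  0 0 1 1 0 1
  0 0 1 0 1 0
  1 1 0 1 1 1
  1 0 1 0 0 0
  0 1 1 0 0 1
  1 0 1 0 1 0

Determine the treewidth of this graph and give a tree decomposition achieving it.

Treewidth 2.
Bags: B1 = {2, 4, 5}  B2 = {0, 2, 5}  B3 = {1, 2, 4}  B4 = {0, 2, 3}
Tree: B1–B2, B1–B3, B2–B4

Each bag holds 3 vertices, so the decomposition has width 2, which upper-bounds the treewidth. Conversely, {0, 2, 3} is a clique of size 3, and the vertices of any clique must share a bag in every tree decomposition; so some bag has ≥ 3 vertices and tw(G) ≥ 2. Therefore the treewidth is 2.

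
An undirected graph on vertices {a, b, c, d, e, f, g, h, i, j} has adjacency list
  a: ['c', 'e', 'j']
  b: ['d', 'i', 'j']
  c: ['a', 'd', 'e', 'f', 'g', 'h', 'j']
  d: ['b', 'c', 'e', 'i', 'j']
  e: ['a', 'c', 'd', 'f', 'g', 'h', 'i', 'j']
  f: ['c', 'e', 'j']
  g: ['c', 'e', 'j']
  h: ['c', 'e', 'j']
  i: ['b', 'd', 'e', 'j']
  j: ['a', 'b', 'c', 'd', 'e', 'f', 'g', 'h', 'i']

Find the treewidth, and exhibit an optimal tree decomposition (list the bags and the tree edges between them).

Treewidth 3.
One such decomposition:
Bags: B1 = {c, e, h, j}  B2 = {c, d, e, j}  B3 = {c, e, g, j}  B4 = {d, e, i, j}  B5 = {b, d, i, j}  B6 = {c, e, f, j}  B7 = {a, c, e, j}
Tree: B1–B2, B1–B3, B2–B4, B4–B5, B3–B6, B3–B7

The largest bag has 4 vertices, giving width 3; this decomposition certifies tw(G) ≤ 3. On the other hand G contains the 4-clique {c, d, e, j}. A clique must lie in a single bag of any decomposition, so no decomposition can have width below 3. Therefore the treewidth is 3.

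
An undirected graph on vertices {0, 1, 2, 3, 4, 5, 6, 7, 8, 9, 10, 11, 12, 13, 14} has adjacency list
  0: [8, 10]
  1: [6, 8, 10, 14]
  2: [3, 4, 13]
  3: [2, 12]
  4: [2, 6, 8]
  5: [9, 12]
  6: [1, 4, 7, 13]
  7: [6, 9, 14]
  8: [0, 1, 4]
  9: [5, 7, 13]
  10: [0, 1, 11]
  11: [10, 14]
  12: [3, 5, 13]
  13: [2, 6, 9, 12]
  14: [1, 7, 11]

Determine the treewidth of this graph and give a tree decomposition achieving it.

Treewidth 3.
One such decomposition:
Bags: B1 = {2, 3, 5, 12}  B2 = {2, 5, 12, 13}  B3 = {2, 5, 9, 13}  B4 = {2, 4, 9, 13}  B5 = {4, 6, 9, 13}  B6 = {4, 6, 7, 9}  B7 = {4, 6, 7, 8}  B8 = {1, 6, 7, 8}  B9 = {1, 7, 8, 14}  B10 = {0, 1, 8, 14}  B11 = {0, 1, 10, 14}  B12 = {0, 10, 11, 14}
Tree: B1–B2, B2–B3, B3–B4, B4–B5, B5–B6, B6–B7, B7–B8, B8–B9, B9–B10, B10–B11, B11–B12

The largest bag has 4 vertices, giving width 3; this decomposition certifies tw(G) ≤ 3. For the lower bound: the 4 vertex sets {3,5,12}, {2}, {13}, {4,6,7,9} are disjoint, each induces a connected subgraph, and every pair is joined by at least one edge of G. Contracting each set to a single vertex therefore yields K_{4} as a minor, and since treewidth is minor-monotone, tw(G) ≥ tw(K_{4}) = 3. Hence tw(G) = 3 exactly.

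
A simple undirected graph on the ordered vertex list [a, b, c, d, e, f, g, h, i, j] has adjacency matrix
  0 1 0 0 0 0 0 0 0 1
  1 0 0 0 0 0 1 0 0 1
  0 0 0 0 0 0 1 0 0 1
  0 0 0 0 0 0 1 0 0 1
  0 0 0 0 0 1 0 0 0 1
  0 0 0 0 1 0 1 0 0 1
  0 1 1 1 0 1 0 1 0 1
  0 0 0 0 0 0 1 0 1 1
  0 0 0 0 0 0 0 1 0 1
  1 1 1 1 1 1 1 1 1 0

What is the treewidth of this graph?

2

A width-2 tree decomposition is:
Bags: B1 = {a, b, j}  B2 = {b, g, j}  B3 = {g, h, j}  B4 = {f, g, j}  B5 = {d, g, j}  B6 = {c, g, j}  B7 = {e, f, j}  B8 = {h, i, j}
Tree: B1–B2, B2–B3, B3–B4, B2–B5, B3–B6, B4–B7, B3–B8
The largest bag has 3 vertices, giving width 2; this decomposition certifies tw(G) ≤ 2. Conversely, {d, g, j} is a clique of size 3, and the vertices of any clique must share a bag in every tree decomposition; so some bag has ≥ 3 vertices and tw(G) ≥ 2. The upper and lower bounds meet at 2, so that is the treewidth.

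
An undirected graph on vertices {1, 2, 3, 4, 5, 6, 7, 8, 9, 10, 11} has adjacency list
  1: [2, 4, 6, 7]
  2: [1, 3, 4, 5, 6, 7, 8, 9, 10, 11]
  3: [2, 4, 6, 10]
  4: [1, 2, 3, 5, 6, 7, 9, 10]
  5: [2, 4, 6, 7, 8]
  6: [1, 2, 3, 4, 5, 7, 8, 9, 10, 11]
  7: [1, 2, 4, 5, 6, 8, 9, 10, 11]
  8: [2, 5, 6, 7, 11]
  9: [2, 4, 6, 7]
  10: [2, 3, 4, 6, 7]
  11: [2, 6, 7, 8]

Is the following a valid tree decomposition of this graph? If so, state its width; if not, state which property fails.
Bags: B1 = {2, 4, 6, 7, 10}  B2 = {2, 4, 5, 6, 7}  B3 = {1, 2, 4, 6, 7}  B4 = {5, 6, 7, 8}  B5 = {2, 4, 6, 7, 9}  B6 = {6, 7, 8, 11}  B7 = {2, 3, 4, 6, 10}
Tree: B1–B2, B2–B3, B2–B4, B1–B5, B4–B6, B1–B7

A tree decomposition must satisfy three properties: every vertex lies in some bag; for every edge, both endpoints lie together in some bag; and for every vertex, the bags containing it form a connected subtree. Here edge (2,8) lies in no bag, so the decomposition is invalid.

No — edge (2,8) lies in no bag.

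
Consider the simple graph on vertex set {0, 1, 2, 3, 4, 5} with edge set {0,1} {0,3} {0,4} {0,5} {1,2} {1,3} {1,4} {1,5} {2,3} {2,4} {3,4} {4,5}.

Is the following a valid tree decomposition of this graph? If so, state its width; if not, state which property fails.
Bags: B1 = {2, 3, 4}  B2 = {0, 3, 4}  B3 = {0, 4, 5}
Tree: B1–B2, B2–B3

No — vertex 1 appears in no bag.

A tree decomposition must satisfy three properties: every vertex lies in some bag; for every edge, both endpoints lie together in some bag; and for every vertex, the bags containing it form a connected subtree. Here vertex 1 appears in no bag, so the decomposition is invalid.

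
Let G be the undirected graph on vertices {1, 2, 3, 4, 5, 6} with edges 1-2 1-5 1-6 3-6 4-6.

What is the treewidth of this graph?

1

A width-1 tree decomposition is:
Bags: B1 = {1, 6}  B2 = {1, 5}  B3 = {1, 2}  B4 = {3, 6}  B5 = {4, 6}
Tree: B1–B2, B2–B3, B1–B4, B1–B5
Each bag holds 2 vertices, so the decomposition has width 1, which upper-bounds the treewidth. Since G has at least one edge (e.g. 1–6), it is not an edgeless graph, so tw(G) ≥ 1. Hence tw(G) = 1 exactly.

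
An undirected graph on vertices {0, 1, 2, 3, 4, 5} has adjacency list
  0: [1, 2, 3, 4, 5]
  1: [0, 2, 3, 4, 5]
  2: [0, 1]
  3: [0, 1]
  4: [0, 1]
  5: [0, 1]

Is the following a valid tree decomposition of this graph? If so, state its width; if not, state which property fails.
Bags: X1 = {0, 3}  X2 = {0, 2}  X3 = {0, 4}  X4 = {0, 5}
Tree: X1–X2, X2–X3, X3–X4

No — vertex 1 appears in no bag.

A tree decomposition must satisfy three properties: every vertex lies in some bag; for every edge, both endpoints lie together in some bag; and for every vertex, the bags containing it form a connected subtree. Here vertex 1 appears in no bag, so the decomposition is invalid.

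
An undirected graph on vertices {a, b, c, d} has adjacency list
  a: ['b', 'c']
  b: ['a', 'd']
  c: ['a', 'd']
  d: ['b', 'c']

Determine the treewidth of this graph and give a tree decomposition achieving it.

The largest bag has 3 vertices, giving width 2; this decomposition certifies tw(G) ≤ 2. Since b–d–c–a–b is a cycle in G, G is not acyclic. Forests are exactly the graphs of treewidth ≤ 1, so tw(G) ≥ 2. Therefore the treewidth is 2.

Treewidth 2.
One optimal decomposition is:
Bags: B1 = {b, c, d}  B2 = {a, b, c}
Tree: B1–B2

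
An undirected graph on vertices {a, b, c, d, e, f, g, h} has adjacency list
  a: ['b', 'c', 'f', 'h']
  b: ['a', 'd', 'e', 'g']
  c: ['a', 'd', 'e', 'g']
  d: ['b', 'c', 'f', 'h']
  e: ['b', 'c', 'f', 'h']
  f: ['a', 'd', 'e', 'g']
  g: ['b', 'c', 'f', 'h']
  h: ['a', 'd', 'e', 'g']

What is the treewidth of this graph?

4

A width-4 tree decomposition is:
Bags: B1 = {b, c, d, f, h}  B2 = {b, c, e, f, h}  B3 = {b, c, f, g, h}  B4 = {a, b, c, f, h}
Tree: B1–B2, B2–B3, B3–B4
The largest bag has 5 vertices, giving width 4; this decomposition certifies tw(G) ≤ 4. For the lower bound: the 5 vertex sets {d,h}, {c,e}, {f,g}, {b}, {a} are disjoint, each induces a connected subgraph, and every pair is joined by at least one edge of G. Contracting each set to a single vertex therefore yields K_{5} as a minor, and since treewidth is minor-monotone, tw(G) ≥ tw(K_{5}) = 4. Combining the bounds, tw(G) = 4.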